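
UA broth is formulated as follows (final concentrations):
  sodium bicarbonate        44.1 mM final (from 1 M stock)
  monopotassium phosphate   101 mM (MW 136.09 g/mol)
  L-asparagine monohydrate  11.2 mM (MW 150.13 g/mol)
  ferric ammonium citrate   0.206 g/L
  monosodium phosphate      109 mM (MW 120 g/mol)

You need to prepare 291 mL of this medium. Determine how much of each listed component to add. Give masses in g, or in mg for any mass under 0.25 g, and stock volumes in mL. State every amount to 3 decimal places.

Scale factor relative to 1 L: 0.291.
sodium bicarbonate: C1V1 = C2V2 → 44.1 mM × 291 mL ÷ 1000 mM = 12.833 mL
monopotassium phosphate: 101 mmol/L × 136.09 g/mol × 0.291 L ÷ 1000 = 4.000 g
L-asparagine monohydrate: 11.2 mmol/L × 150.13 g/mol × 0.291 L ÷ 1000 = 0.489 g
ferric ammonium citrate: 0.206 g/L × 0.291 L = 0.059946 g = 59.946 mg
monosodium phosphate: 109 mmol/L × 120 g/mol × 0.291 L ÷ 1000 = 3.806 g

sodium bicarbonate 12.833 mL; monopotassium phosphate 4.000 g; L-asparagine monohydrate 0.489 g; ferric ammonium citrate 59.946 mg; monosodium phosphate 3.806 g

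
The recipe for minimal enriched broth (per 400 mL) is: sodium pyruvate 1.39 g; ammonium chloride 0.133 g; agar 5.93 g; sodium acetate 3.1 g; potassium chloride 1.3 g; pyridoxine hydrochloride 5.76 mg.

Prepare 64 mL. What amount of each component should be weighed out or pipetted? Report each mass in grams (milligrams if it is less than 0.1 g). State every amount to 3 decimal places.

sodium pyruvate 0.222 g; ammonium chloride 21.280 mg; agar 0.949 g; sodium acetate 0.496 g; potassium chloride 0.208 g; pyridoxine hydrochloride 0.922 mg

Scale factor = 64 mL / 400 mL = 0.16.
sodium pyruvate: 1.39 g × (64 mL / 400 mL) = 0.222 g
ammonium chloride: 0.133 g × (64 mL / 400 mL) = 0.02128 g = 21.280 mg
agar: 5.93 g × (64 mL / 400 mL) = 0.949 g
sodium acetate: 3.1 g × (64 mL / 400 mL) = 0.496 g
potassium chloride: 1.3 g × (64 mL / 400 mL) = 0.208 g
pyridoxine hydrochloride: 5.76 mg × (64 mL / 400 mL) = 0.922 mg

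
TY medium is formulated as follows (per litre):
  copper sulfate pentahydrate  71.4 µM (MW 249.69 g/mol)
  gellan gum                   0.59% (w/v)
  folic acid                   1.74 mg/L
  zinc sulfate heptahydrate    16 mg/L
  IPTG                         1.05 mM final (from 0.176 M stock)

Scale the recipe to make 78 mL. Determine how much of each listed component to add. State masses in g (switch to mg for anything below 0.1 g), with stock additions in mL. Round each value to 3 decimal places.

Working volume: 78 mL = 0.078 L.
copper sulfate pentahydrate: 71.4 µmol/L × 249.69 g/mol × 0.078 L ÷ 1000 = 1.391 mg
gellan gum: 0.59 g per 100 mL × 78 mL ÷ 100 = 0.460 g
folic acid: 1.74 mg/L × 0.078 L = 0.136 mg
zinc sulfate heptahydrate: 16 mg/L × 0.078 L = 1.248 mg
IPTG: C1V1 = C2V2 → 1.05 mM × 78 mL ÷ 176 mM = 0.465 mL

copper sulfate pentahydrate 1.391 mg; gellan gum 0.460 g; folic acid 0.136 mg; zinc sulfate heptahydrate 1.248 mg; IPTG 0.465 mL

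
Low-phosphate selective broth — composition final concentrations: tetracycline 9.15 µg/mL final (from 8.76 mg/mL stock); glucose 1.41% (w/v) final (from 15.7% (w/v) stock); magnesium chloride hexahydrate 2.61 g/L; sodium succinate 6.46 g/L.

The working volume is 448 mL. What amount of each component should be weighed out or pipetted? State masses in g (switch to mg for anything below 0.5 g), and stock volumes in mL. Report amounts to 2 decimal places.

tetracycline 0.47 mL; glucose 40.23 mL; magnesium chloride hexahydrate 1.17 g; sodium succinate 2.89 g

Scale factor relative to 1 L: 0.448.
tetracycline: C1V1 = C2V2 → 9.15 µg/mL × 448 mL ÷ 8760 µg/mL = 0.47 mL
glucose: C1V1 = C2V2 → 1.41% ÷ 15.7% × 448 mL = 40.23 mL
magnesium chloride hexahydrate: 2.61 g/L × 0.448 L = 1.17 g
sodium succinate: 6.46 g/L × 0.448 L = 2.89 g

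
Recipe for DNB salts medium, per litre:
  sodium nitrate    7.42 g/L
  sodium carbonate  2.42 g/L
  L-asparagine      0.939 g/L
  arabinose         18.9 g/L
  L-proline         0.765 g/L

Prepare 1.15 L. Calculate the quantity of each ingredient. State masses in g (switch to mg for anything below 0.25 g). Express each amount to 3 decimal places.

sodium nitrate 8.533 g; sodium carbonate 2.783 g; L-asparagine 1.080 g; arabinose 21.735 g; L-proline 0.880 g

Working volume: 1.15 L.
sodium nitrate: 7.42 g/L × 1.15 L = 8.533 g
sodium carbonate: 2.42 g/L × 1.15 L = 2.783 g
L-asparagine: 0.939 g/L × 1.15 L = 1.080 g
arabinose: 18.9 g/L × 1.15 L = 21.735 g
L-proline: 0.765 g/L × 1.15 L = 0.880 g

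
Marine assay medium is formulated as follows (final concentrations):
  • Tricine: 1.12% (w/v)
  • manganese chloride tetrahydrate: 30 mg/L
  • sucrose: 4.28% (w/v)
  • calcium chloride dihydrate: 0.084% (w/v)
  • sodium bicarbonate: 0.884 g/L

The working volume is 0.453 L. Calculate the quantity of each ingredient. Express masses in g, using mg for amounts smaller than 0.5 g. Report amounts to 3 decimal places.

Tricine 5.074 g; manganese chloride tetrahydrate 13.590 mg; sucrose 19.388 g; calcium chloride dihydrate 380.520 mg; sodium bicarbonate 400.452 mg

Working volume: 0.453 L.
Tricine: 1.12% w/v = 11.2 g/L → 11.2 × 0.453 L = 5.074 g
manganese chloride tetrahydrate: 30 mg/L × 0.453 L = 13.590 mg
sucrose: 4.28 g per 100 mL × 453 mL ÷ 100 = 19.388 g
calcium chloride dihydrate: 0.084% w/v = 0.84 g/L → 0.84 × 0.453 L = 0.38052 g = 380.520 mg
sodium bicarbonate: 0.884 g/L × 0.453 L = 0.400452 g = 400.452 mg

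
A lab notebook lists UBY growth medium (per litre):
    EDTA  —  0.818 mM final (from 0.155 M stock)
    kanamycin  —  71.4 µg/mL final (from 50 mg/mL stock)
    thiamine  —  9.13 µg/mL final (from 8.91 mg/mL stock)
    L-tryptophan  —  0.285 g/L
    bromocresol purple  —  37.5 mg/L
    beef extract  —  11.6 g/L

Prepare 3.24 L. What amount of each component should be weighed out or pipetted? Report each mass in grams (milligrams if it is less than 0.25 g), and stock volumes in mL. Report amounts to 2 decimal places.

EDTA 17.10 mL; kanamycin 4.63 mL; thiamine 3.32 mL; L-tryptophan 0.92 g; bromocresol purple 121.50 mg; beef extract 37.58 g

Scale factor relative to 1 L: 3.24.
EDTA: V = C2·V2/C1 = 0.818 mM × 3240 mL ÷ 155 mM = 17.10 mL
kanamycin: V = C2·V2/C1 = 71.4 µg/mL × 3240 mL ÷ 50000 µg/mL = 4.63 mL
thiamine: dilute stock: 9.13 µg/mL × 3240 mL ÷ 8910 µg/mL = 3.32 mL
L-tryptophan: 0.285 g/L × 3.24 L = 0.92 g
bromocresol purple: 37.5 mg/L × 3.24 L = 121.50 mg
beef extract: 11.6 g/L × 3.24 L = 37.58 g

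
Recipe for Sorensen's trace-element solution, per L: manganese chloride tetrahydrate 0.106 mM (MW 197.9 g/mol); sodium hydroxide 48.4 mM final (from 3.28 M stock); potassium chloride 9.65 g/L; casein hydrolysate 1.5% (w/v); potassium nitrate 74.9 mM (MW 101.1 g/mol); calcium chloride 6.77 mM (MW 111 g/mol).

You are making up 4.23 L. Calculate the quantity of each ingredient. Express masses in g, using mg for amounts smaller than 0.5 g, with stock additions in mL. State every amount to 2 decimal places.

Working volume: 4.23 L.
manganese chloride tetrahydrate: 0.106 mmol/L × 197.9 mg/mmol × 4.23 L = 88.73 mg
sodium hydroxide: C1V1 = C2V2 → 48.4 mM × 4230 mL ÷ 3280 mM = 62.42 mL
potassium chloride: 9.65 g/L × 4.23 L = 40.82 g
casein hydrolysate: 1.5% w/v = 15 g/L → 15 × 4.23 L = 63.45 g
potassium nitrate: 74.9 mmol/L × 101.1 g/mol × 4.23 L ÷ 1000 = 32.03 g
calcium chloride: 6.77 mmol/L × 111 g/mol × 4.23 L ÷ 1000 = 3.18 g

manganese chloride tetrahydrate 88.73 mg; sodium hydroxide 62.42 mL; potassium chloride 40.82 g; casein hydrolysate 63.45 g; potassium nitrate 32.03 g; calcium chloride 3.18 g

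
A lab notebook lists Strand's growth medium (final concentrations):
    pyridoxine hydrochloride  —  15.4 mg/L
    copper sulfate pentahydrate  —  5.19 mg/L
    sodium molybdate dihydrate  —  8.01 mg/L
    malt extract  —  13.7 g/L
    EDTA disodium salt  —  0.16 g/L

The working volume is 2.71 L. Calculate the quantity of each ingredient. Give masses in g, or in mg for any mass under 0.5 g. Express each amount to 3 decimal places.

Working volume: 2.71 L.
pyridoxine hydrochloride: 15.4 mg/L × 2.71 L = 41.734 mg
copper sulfate pentahydrate: 5.19 mg/L × 2.71 L = 14.065 mg
sodium molybdate dihydrate: 8.01 mg/L × 2.71 L = 21.707 mg
malt extract: 13.7 g/L × 2.71 L = 37.127 g
EDTA disodium salt: 0.16 g/L × 2.71 L = 0.4336 g = 433.600 mg

pyridoxine hydrochloride 41.734 mg; copper sulfate pentahydrate 14.065 mg; sodium molybdate dihydrate 21.707 mg; malt extract 37.127 g; EDTA disodium salt 433.600 mg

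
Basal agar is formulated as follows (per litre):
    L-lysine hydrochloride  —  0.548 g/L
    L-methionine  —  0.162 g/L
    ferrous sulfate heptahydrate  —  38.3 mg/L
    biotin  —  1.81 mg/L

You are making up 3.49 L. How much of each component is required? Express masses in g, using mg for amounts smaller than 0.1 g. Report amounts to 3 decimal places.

Working volume: 3.49 L.
L-lysine hydrochloride: 0.548 g/L × 3.49 L = 1.913 g
L-methionine: 0.162 g/L × 3.49 L = 0.565 g
ferrous sulfate heptahydrate: 38.3 mg/L × 3.49 L = 133.667 mg = 0.134 g
biotin: 1.81 mg/L × 3.49 L = 6.317 mg

L-lysine hydrochloride 1.913 g; L-methionine 0.565 g; ferrous sulfate heptahydrate 0.134 g; biotin 6.317 mg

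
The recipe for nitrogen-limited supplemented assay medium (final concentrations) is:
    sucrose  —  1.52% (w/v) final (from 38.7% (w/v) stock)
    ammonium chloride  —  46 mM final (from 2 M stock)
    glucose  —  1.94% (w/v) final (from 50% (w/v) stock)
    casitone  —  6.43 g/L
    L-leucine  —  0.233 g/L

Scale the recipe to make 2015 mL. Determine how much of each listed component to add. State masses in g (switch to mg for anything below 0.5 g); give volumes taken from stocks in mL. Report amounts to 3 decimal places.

Target volume = 2015 mL = 2.015 L.
sucrose: C1V1 = C2V2 → 1.52% ÷ 38.7% × 2015 mL = 79.142 mL
ammonium chloride: dilute stock: 46 mM × 2015 mL ÷ 2000 mM = 46.345 mL
glucose: dilute stock: 1.94% ÷ 50% × 2015 mL = 78.182 mL
casitone: 6.43 g/L × 2.015 L = 12.956 g
L-leucine: 0.233 g/L × 2.015 L = 0.469495 g = 469.495 mg

sucrose 79.142 mL; ammonium chloride 46.345 mL; glucose 78.182 mL; casitone 12.956 g; L-leucine 469.495 mg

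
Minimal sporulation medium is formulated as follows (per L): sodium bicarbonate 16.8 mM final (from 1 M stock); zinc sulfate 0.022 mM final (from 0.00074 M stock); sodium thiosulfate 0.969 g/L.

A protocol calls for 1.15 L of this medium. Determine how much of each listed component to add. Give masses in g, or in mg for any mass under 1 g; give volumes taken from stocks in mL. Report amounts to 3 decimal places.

sodium bicarbonate 19.320 mL; zinc sulfate 34.189 mL; sodium thiosulfate 1.114 g

Working volume: 1.15 L.
sodium bicarbonate: C1V1 = C2V2 → 16.8 mM × 1150 mL ÷ 1000 mM = 19.320 mL
zinc sulfate: dilute stock: 0.022 mM × 1150 mL ÷ 0.74 mM = 34.189 mL
sodium thiosulfate: 0.969 g/L × 1.15 L = 1.114 g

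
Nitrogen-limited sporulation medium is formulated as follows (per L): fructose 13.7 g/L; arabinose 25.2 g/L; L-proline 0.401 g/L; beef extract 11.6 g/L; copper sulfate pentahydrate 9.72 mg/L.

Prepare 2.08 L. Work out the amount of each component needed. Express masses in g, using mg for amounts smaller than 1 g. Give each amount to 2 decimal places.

Working volume: 2.08 L.
fructose: 13.7 g/L × 2.08 L = 28.50 g
arabinose: 25.2 g/L × 2.08 L = 52.42 g
L-proline: 0.401 g/L × 2.08 L = 0.83408 g = 834.08 mg
beef extract: 11.6 g/L × 2.08 L = 24.13 g
copper sulfate pentahydrate: 9.72 mg/L × 2.08 L = 20.22 mg

fructose 28.50 g; arabinose 52.42 g; L-proline 834.08 mg; beef extract 24.13 g; copper sulfate pentahydrate 20.22 mg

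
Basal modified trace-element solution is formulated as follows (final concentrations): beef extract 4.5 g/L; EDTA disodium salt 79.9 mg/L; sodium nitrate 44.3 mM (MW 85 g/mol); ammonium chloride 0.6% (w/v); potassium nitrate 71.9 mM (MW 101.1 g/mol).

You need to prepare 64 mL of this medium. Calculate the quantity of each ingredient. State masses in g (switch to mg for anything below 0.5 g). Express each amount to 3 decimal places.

beef extract 288.000 mg; EDTA disodium salt 5.114 mg; sodium nitrate 240.992 mg; ammonium chloride 384.000 mg; potassium nitrate 465.222 mg

Scale factor relative to 1 L: 0.064.
beef extract: 4.5 g/L × 0.064 L = 0.288 g = 288.000 mg
EDTA disodium salt: 79.9 mg/L × 0.064 L = 5.114 mg
sodium nitrate: 44.3 mmol/L × 85 mg/mmol × 0.064 L = 240.992 mg
ammonium chloride: 0.6 g per 100 mL × 64 mL ÷ 100 = 0.384 g = 384.000 mg
potassium nitrate: 71.9 mmol/L × 101.1 mg/mmol × 0.064 L = 465.222 mg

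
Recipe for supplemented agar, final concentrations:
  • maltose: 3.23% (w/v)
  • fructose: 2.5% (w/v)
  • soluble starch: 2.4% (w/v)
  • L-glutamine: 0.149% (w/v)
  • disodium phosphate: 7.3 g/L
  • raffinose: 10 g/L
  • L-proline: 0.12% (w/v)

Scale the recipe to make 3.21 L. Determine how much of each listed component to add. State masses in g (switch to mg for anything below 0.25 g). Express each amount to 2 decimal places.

maltose 103.68 g; fructose 80.25 g; soluble starch 77.04 g; L-glutamine 4.78 g; disodium phosphate 23.43 g; raffinose 32.10 g; L-proline 3.85 g

Scale factor relative to 1 L: 3.21.
maltose: 3.23% w/v = 32.3 g/L → 32.3 × 3.21 L = 103.68 g
fructose: 2.5% w/v = 25 g/L → 25 × 3.21 L = 80.25 g
soluble starch: 2.4 g per 100 mL × 3210 mL ÷ 100 = 77.04 g
L-glutamine: 0.149% w/v = 1.49 g/L → 1.49 × 3.21 L = 4.78 g
disodium phosphate: 7.3 g/L × 3.21 L = 23.43 g
raffinose: 10 g/L × 3.21 L = 32.10 g
L-proline: 0.12% w/v = 1.2 g/L → 1.2 × 3.21 L = 3.85 g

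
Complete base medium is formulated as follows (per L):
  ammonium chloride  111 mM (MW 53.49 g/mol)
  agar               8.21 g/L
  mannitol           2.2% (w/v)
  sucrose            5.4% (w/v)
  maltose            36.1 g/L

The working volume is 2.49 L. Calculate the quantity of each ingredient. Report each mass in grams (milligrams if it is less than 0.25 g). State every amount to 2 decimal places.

Scale factor relative to 1 L: 2.49.
ammonium chloride: 111 mmol/L × 53.49 g/mol × 2.49 L ÷ 1000 = 14.78 g
agar: 8.21 g/L × 2.49 L = 20.44 g
mannitol: 2.2 g per 100 mL × 2490 mL ÷ 100 = 54.78 g
sucrose: 5.4 g per 100 mL × 2490 mL ÷ 100 = 134.46 g
maltose: 36.1 g/L × 2.49 L = 89.89 g

ammonium chloride 14.78 g; agar 20.44 g; mannitol 54.78 g; sucrose 134.46 g; maltose 89.89 g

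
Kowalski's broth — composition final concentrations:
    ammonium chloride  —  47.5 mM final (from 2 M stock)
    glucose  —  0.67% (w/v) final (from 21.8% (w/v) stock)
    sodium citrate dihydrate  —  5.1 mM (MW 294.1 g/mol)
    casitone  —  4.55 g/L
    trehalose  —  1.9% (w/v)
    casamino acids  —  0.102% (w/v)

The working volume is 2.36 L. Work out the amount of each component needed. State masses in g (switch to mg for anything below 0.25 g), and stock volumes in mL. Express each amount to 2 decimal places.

Scale factor relative to 1 L: 2.36.
ammonium chloride: C1V1 = C2V2 → 47.5 mM × 2360 mL ÷ 2000 mM = 56.05 mL
glucose: dilute stock: 0.67% ÷ 21.8% × 2360 mL = 72.53 mL
sodium citrate dihydrate: 5.1 mmol/L × 294.1 g/mol × 2.36 L ÷ 1000 = 3.54 g
casitone: 4.55 g/L × 2.36 L = 10.74 g
trehalose: 1.9 g per 100 mL × 2360 mL ÷ 100 = 44.84 g
casamino acids: 0.102% w/v = 1.02 g/L → 1.02 × 2.36 L = 2.41 g

ammonium chloride 56.05 mL; glucose 72.53 mL; sodium citrate dihydrate 3.54 g; casitone 10.74 g; trehalose 44.84 g; casamino acids 2.41 g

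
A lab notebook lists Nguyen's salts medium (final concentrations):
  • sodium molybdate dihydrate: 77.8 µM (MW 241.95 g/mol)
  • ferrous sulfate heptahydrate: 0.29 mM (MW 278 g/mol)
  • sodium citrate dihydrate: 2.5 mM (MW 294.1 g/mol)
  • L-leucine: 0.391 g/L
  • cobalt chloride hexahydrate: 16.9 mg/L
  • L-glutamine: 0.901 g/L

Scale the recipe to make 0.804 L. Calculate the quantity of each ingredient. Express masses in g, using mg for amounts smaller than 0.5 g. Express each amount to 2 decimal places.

Working volume: 0.804 L.
sodium molybdate dihydrate: 77.8 µmol/L × 241.95 g/mol × 0.804 L ÷ 1000 = 15.13 mg
ferrous sulfate heptahydrate: 0.29 mmol/L × 278 mg/mmol × 0.804 L = 64.82 mg
sodium citrate dihydrate: 2.5 mmol/L × 294.1 g/mol × 0.804 L ÷ 1000 = 0.59 g
L-leucine: 0.391 g/L × 0.804 L = 0.314364 g = 314.36 mg
cobalt chloride hexahydrate: 16.9 mg/L × 0.804 L = 13.59 mg
L-glutamine: 0.901 g/L × 0.804 L = 0.72 g

sodium molybdate dihydrate 15.13 mg; ferrous sulfate heptahydrate 64.82 mg; sodium citrate dihydrate 0.59 g; L-leucine 314.36 mg; cobalt chloride hexahydrate 13.59 mg; L-glutamine 0.72 g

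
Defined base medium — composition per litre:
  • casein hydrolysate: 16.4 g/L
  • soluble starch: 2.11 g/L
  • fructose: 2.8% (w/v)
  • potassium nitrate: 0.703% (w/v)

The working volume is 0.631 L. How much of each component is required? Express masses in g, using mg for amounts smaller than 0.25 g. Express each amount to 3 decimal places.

Working volume: 0.631 L.
casein hydrolysate: 16.4 g/L × 0.631 L = 10.348 g
soluble starch: 2.11 g/L × 0.631 L = 1.331 g
fructose: 2.8% w/v = 28 g/L → 28 × 0.631 L = 17.668 g
potassium nitrate: 0.703 g per 100 mL × 631 mL ÷ 100 = 4.436 g

casein hydrolysate 10.348 g; soluble starch 1.331 g; fructose 17.668 g; potassium nitrate 4.436 g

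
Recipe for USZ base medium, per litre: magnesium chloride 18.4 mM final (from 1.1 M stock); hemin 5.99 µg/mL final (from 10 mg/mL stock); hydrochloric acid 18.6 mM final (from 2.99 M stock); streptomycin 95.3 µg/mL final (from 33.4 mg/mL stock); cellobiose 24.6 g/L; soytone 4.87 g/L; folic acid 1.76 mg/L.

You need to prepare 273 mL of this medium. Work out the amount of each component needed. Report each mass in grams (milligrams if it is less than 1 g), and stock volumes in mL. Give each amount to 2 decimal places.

Target volume = 273 mL = 0.273 L.
magnesium chloride: C1V1 = C2V2 → 18.4 mM × 273 mL ÷ 1100 mM = 4.57 mL
hemin: V = C2·V2/C1 = 5.99 µg/mL × 273 mL ÷ 10000 µg/mL = 0.16 mL
hydrochloric acid: C1V1 = C2V2 → 18.6 mM × 273 mL ÷ 2990 mM = 1.70 mL
streptomycin: V = C2·V2/C1 = 95.3 µg/mL × 273 mL ÷ 33400 µg/mL = 0.78 mL
cellobiose: 24.6 g/L × 0.273 L = 6.72 g
soytone: 4.87 g/L × 0.273 L = 1.33 g
folic acid: 1.76 mg/L × 0.273 L = 0.48 mg

magnesium chloride 4.57 mL; hemin 0.16 mL; hydrochloric acid 1.70 mL; streptomycin 0.78 mL; cellobiose 6.72 g; soytone 1.33 g; folic acid 0.48 mg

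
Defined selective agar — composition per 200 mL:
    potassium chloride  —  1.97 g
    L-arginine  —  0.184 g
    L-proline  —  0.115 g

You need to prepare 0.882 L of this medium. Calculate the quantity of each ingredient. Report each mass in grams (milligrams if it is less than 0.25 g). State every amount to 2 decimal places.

Ratio of target to recipe volume: 882 / 200 = 4.41.
potassium chloride: 1.97 g × (882 mL / 200 mL) = 8.69 g
L-arginine: 0.184 g × (882 mL / 200 mL) = 0.81 g
L-proline: 0.115 g × (882 mL / 200 mL) = 0.51 g

potassium chloride 8.69 g; L-arginine 0.81 g; L-proline 0.51 g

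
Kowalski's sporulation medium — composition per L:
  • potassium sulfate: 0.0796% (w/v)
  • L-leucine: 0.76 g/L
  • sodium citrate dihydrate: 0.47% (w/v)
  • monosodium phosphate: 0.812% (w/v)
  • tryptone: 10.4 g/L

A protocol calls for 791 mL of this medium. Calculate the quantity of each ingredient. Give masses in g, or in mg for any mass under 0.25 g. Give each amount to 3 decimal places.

potassium sulfate 0.630 g; L-leucine 0.601 g; sodium citrate dihydrate 3.718 g; monosodium phosphate 6.423 g; tryptone 8.226 g

Target volume = 791 mL = 0.791 L.
potassium sulfate: 0.0796 g per 100 mL × 791 mL ÷ 100 = 0.630 g
L-leucine: 0.76 g/L × 0.791 L = 0.601 g
sodium citrate dihydrate: 0.47% w/v = 4.7 g/L → 4.7 × 0.791 L = 3.718 g
monosodium phosphate: 0.812% w/v = 8.12 g/L → 8.12 × 0.791 L = 6.423 g
tryptone: 10.4 g/L × 0.791 L = 8.226 g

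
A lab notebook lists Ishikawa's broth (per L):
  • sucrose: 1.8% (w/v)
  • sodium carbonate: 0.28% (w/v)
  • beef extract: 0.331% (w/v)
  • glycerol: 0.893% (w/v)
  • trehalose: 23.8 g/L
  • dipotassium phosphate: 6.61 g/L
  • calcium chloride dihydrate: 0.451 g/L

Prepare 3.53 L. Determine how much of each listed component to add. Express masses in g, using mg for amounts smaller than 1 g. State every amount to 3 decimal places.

Scale factor relative to 1 L: 3.53.
sucrose: 1.8% w/v = 18 g/L → 18 × 3.53 L = 63.540 g
sodium carbonate: 0.28 g per 100 mL × 3530 mL ÷ 100 = 9.884 g
beef extract: 0.331% w/v = 3.31 g/L → 3.31 × 3.53 L = 11.684 g
glycerol: 0.893% w/v = 8.93 g/L → 8.93 × 3.53 L = 31.523 g
trehalose: 23.8 g/L × 3.53 L = 84.014 g
dipotassium phosphate: 6.61 g/L × 3.53 L = 23.333 g
calcium chloride dihydrate: 0.451 g/L × 3.53 L = 1.592 g

sucrose 63.540 g; sodium carbonate 9.884 g; beef extract 11.684 g; glycerol 31.523 g; trehalose 84.014 g; dipotassium phosphate 23.333 g; calcium chloride dihydrate 1.592 g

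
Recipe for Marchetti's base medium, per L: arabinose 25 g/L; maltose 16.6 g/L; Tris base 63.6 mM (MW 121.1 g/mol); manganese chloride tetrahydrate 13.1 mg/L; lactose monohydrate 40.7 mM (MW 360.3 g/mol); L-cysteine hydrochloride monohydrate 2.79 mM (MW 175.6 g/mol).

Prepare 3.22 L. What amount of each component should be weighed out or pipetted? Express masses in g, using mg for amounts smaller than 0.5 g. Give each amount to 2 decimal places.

Scale factor relative to 1 L: 3.22.
arabinose: 25 g/L × 3.22 L = 80.50 g
maltose: 16.6 g/L × 3.22 L = 53.45 g
Tris base: 63.6 mmol/L × 121.1 g/mol × 3.22 L ÷ 1000 = 24.80 g
manganese chloride tetrahydrate: 13.1 mg/L × 3.22 L = 42.18 mg
lactose monohydrate: 40.7 mmol/L × 360.3 g/mol × 3.22 L ÷ 1000 = 47.22 g
L-cysteine hydrochloride monohydrate: 2.79 mmol/L × 175.6 g/mol × 3.22 L ÷ 1000 = 1.58 g

arabinose 80.50 g; maltose 53.45 g; Tris base 24.80 g; manganese chloride tetrahydrate 42.18 mg; lactose monohydrate 47.22 g; L-cysteine hydrochloride monohydrate 1.58 g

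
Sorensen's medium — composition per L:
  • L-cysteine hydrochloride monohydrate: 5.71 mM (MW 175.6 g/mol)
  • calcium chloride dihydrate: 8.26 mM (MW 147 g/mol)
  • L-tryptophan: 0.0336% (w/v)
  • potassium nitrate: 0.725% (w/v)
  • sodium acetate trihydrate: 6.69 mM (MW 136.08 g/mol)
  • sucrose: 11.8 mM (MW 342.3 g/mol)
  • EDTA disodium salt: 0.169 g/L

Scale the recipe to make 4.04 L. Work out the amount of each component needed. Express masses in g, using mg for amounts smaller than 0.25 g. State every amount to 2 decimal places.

L-cysteine hydrochloride monohydrate 4.05 g; calcium chloride dihydrate 4.91 g; L-tryptophan 1.36 g; potassium nitrate 29.29 g; sodium acetate trihydrate 3.68 g; sucrose 16.32 g; EDTA disodium salt 0.68 g

Working volume: 4.04 L.
L-cysteine hydrochloride monohydrate: 5.71 mmol/L × 175.6 g/mol × 4.04 L ÷ 1000 = 4.05 g
calcium chloride dihydrate: 8.26 mmol/L × 147 g/mol × 4.04 L ÷ 1000 = 4.91 g
L-tryptophan: 0.0336% w/v = 0.336 g/L → 0.336 × 4.04 L = 1.36 g
potassium nitrate: 0.725 g per 100 mL × 4040 mL ÷ 100 = 29.29 g
sodium acetate trihydrate: 6.69 mmol/L × 136.08 g/mol × 4.04 L ÷ 1000 = 3.68 g
sucrose: 11.8 mmol/L × 342.3 g/mol × 4.04 L ÷ 1000 = 16.32 g
EDTA disodium salt: 0.169 g/L × 4.04 L = 0.68 g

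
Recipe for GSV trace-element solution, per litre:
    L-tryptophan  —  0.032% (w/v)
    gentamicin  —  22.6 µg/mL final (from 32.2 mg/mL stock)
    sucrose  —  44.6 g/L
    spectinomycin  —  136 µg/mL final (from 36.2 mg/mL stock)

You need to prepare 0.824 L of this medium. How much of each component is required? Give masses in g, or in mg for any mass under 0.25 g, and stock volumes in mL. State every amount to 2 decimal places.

L-tryptophan 0.26 g; gentamicin 0.58 mL; sucrose 36.75 g; spectinomycin 3.10 mL

Working volume: 0.824 L.
L-tryptophan: 0.032 g per 100 mL × 824 mL ÷ 100 = 0.26 g
gentamicin: V = C2·V2/C1 = 22.6 µg/mL × 824 mL ÷ 32200 µg/mL = 0.58 mL
sucrose: 44.6 g/L × 0.824 L = 36.75 g
spectinomycin: V = C2·V2/C1 = 136 µg/mL × 824 mL ÷ 36200 µg/mL = 3.10 mL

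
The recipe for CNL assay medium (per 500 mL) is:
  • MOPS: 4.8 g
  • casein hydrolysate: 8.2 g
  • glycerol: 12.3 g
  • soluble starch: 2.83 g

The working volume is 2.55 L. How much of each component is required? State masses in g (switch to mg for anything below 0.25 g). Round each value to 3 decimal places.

MOPS 24.480 g; casein hydrolysate 41.820 g; glycerol 62.730 g; soluble starch 14.433 g

Ratio of target to recipe volume: 2550 / 500 = 5.1.
MOPS: 4.8 g × (2550 mL / 500 mL) = 24.480 g
casein hydrolysate: 8.2 g × (2550 mL / 500 mL) = 41.820 g
glycerol: 12.3 g × (2550 mL / 500 mL) = 62.730 g
soluble starch: 2.83 g × (2550 mL / 500 mL) = 14.433 g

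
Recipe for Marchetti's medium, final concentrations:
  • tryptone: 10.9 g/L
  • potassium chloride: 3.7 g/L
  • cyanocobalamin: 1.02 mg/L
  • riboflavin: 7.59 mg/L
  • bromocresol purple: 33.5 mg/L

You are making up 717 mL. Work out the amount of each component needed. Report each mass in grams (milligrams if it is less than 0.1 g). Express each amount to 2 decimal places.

Target volume = 717 mL = 0.717 L.
tryptone: 10.9 g/L × 0.717 L = 7.82 g
potassium chloride: 3.7 g/L × 0.717 L = 2.65 g
cyanocobalamin: 1.02 mg/L × 0.717 L = 0.73 mg
riboflavin: 7.59 mg/L × 0.717 L = 5.44 mg
bromocresol purple: 33.5 mg/L × 0.717 L = 24.02 mg

tryptone 7.82 g; potassium chloride 2.65 g; cyanocobalamin 0.73 mg; riboflavin 5.44 mg; bromocresol purple 24.02 mg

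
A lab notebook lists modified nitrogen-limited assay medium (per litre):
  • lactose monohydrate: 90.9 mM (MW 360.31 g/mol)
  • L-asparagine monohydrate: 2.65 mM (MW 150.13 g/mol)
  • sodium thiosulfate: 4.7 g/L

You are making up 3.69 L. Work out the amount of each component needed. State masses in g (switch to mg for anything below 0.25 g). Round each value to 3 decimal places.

lactose monohydrate 120.856 g; L-asparagine monohydrate 1.468 g; sodium thiosulfate 17.343 g

Scale factor relative to 1 L: 3.69.
lactose monohydrate: 90.9 mmol/L × 360.31 g/mol × 3.69 L ÷ 1000 = 120.856 g
L-asparagine monohydrate: 2.65 mmol/L × 150.13 g/mol × 3.69 L ÷ 1000 = 1.468 g
sodium thiosulfate: 4.7 g/L × 3.69 L = 17.343 g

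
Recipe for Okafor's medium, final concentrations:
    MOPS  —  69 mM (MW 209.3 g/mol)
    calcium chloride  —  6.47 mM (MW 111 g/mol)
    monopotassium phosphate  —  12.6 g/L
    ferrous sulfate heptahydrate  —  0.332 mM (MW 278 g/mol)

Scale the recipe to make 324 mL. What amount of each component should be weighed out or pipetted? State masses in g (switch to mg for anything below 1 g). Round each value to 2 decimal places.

Scale factor relative to 1 L: 0.324.
MOPS: 69 mmol/L × 209.3 g/mol × 0.324 L ÷ 1000 = 4.68 g
calcium chloride: 6.47 mmol/L × 111 mg/mmol × 0.324 L = 232.69 mg
monopotassium phosphate: 12.6 g/L × 0.324 L = 4.08 g
ferrous sulfate heptahydrate: 0.332 mmol/L × 278 mg/mmol × 0.324 L = 29.90 mg

MOPS 4.68 g; calcium chloride 232.69 mg; monopotassium phosphate 4.08 g; ferrous sulfate heptahydrate 29.90 mg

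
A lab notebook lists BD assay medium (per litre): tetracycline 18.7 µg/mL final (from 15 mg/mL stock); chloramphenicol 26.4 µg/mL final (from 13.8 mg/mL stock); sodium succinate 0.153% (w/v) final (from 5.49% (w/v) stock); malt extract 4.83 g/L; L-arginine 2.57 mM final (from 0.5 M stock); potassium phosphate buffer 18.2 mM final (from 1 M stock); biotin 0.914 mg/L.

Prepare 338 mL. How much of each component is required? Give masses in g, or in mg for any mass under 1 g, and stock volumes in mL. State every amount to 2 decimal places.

Working volume: 338 mL = 0.338 L.
tetracycline: V = C2·V2/C1 = 18.7 µg/mL × 338 mL ÷ 15000 µg/mL = 0.42 mL
chloramphenicol: V = C2·V2/C1 = 26.4 µg/mL × 338 mL ÷ 13800 µg/mL = 0.65 mL
sodium succinate: dilute stock: 0.153% ÷ 5.49% × 338 mL = 9.42 mL
malt extract: 4.83 g/L × 0.338 L = 1.63 g
L-arginine: C1V1 = C2V2 → 2.57 mM × 338 mL ÷ 500 mM = 1.74 mL
potassium phosphate buffer: V = C2·V2/C1 = 18.2 mM × 338 mL ÷ 1000 mM = 6.15 mL
biotin: 0.914 mg/L × 0.338 L = 0.31 mg

tetracycline 0.42 mL; chloramphenicol 0.65 mL; sodium succinate 9.42 mL; malt extract 1.63 g; L-arginine 1.74 mL; potassium phosphate buffer 6.15 mL; biotin 0.31 mg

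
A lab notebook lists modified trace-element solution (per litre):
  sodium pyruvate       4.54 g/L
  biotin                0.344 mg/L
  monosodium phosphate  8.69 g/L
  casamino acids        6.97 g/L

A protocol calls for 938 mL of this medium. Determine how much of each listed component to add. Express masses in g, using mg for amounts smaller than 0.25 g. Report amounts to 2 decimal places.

Scale factor relative to 1 L: 0.938.
sodium pyruvate: 4.54 g/L × 0.938 L = 4.26 g
biotin: 0.344 mg/L × 0.938 L = 0.32 mg
monosodium phosphate: 8.69 g/L × 0.938 L = 8.15 g
casamino acids: 6.97 g/L × 0.938 L = 6.54 g

sodium pyruvate 4.26 g; biotin 0.32 mg; monosodium phosphate 8.15 g; casamino acids 6.54 g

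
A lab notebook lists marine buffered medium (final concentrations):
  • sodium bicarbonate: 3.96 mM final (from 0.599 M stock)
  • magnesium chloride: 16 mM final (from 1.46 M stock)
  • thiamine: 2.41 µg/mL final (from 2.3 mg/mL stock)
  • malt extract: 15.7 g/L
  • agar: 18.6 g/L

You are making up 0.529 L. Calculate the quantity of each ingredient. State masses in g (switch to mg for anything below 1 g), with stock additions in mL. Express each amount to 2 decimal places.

Working volume: 0.529 L.
sodium bicarbonate: C1V1 = C2V2 → 3.96 mM × 529 mL ÷ 599 mM = 3.50 mL
magnesium chloride: C1V1 = C2V2 → 16 mM × 529 mL ÷ 1460 mM = 5.80 mL
thiamine: dilute stock: 2.41 µg/mL × 529 mL ÷ 2300 µg/mL = 0.55 mL
malt extract: 15.7 g/L × 0.529 L = 8.31 g
agar: 18.6 g/L × 0.529 L = 9.84 g

sodium bicarbonate 3.50 mL; magnesium chloride 5.80 mL; thiamine 0.55 mL; malt extract 8.31 g; agar 9.84 g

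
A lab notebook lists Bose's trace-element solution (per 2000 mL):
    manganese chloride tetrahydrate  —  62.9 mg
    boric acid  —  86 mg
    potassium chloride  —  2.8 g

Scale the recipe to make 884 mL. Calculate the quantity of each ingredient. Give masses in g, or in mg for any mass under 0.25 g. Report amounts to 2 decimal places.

Scale factor = 884 mL / 2000 mL = 0.442.
manganese chloride tetrahydrate: 62.9 mg × (884 mL / 2000 mL) = 27.80 mg
boric acid: 86 mg × (884 mL / 2000 mL) = 38.01 mg
potassium chloride: 2.8 g × (884 mL / 2000 mL) = 1.24 g

manganese chloride tetrahydrate 27.80 mg; boric acid 38.01 mg; potassium chloride 1.24 g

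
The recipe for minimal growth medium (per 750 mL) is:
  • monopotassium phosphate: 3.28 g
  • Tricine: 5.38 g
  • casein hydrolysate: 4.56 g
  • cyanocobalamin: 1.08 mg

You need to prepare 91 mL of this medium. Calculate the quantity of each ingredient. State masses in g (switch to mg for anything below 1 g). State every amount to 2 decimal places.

Ratio of target to recipe volume: 91 / 750 = 0.121333.
monopotassium phosphate: 3.28 g × (91 mL / 750 mL) = 0.397973 g = 397.97 mg
Tricine: 5.38 g × (91 mL / 750 mL) = 0.652773 g = 652.77 mg
casein hydrolysate: 4.56 g × (91 mL / 750 mL) = 0.55328 g = 553.28 mg
cyanocobalamin: 1.08 mg × (91 mL / 750 mL) = 0.13 mg

monopotassium phosphate 397.97 mg; Tricine 652.77 mg; casein hydrolysate 553.28 mg; cyanocobalamin 0.13 mg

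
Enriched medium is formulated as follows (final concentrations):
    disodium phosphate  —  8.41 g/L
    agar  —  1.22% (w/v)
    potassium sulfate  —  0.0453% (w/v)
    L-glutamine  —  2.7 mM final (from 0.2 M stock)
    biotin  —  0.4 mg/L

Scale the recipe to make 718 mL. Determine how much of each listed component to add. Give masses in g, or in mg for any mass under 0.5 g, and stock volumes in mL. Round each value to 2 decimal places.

Target volume = 718 mL = 0.718 L.
disodium phosphate: 8.41 g/L × 0.718 L = 6.04 g
agar: 1.22% w/v = 12.2 g/L → 12.2 × 0.718 L = 8.76 g
potassium sulfate: 0.0453 g per 100 mL × 718 mL ÷ 100 = 0.325254 g = 325.25 mg
L-glutamine: dilute stock: 2.7 mM × 718 mL ÷ 200 mM = 9.69 mL
biotin: 0.4 mg/L × 0.718 L = 0.29 mg

disodium phosphate 6.04 g; agar 8.76 g; potassium sulfate 325.25 mg; L-glutamine 9.69 mL; biotin 0.29 mg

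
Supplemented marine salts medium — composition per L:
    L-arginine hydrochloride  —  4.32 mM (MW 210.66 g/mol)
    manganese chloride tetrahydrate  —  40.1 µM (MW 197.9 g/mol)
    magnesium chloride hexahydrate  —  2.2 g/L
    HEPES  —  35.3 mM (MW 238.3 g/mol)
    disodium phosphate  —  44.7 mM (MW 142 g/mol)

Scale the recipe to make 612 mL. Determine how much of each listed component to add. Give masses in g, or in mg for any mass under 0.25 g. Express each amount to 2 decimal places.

L-arginine hydrochloride 0.56 g; manganese chloride tetrahydrate 4.86 mg; magnesium chloride hexahydrate 1.35 g; HEPES 5.15 g; disodium phosphate 3.88 g

Working volume: 612 mL = 0.612 L.
L-arginine hydrochloride: 4.32 mmol/L × 210.66 g/mol × 0.612 L ÷ 1000 = 0.56 g
manganese chloride tetrahydrate: 40.1 µmol/L × 197.9 g/mol × 0.612 L ÷ 1000 = 4.86 mg
magnesium chloride hexahydrate: 2.2 g/L × 0.612 L = 1.35 g
HEPES: 35.3 mmol/L × 238.3 g/mol × 0.612 L ÷ 1000 = 5.15 g
disodium phosphate: 44.7 mmol/L × 142 g/mol × 0.612 L ÷ 1000 = 3.88 g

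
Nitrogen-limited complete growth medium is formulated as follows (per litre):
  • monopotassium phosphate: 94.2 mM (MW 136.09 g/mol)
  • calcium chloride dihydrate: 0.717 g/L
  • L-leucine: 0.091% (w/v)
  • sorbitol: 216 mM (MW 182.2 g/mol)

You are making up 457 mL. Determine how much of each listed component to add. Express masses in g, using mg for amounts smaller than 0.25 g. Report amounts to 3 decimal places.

Scale factor relative to 1 L: 0.457.
monopotassium phosphate: 94.2 mmol/L × 136.09 g/mol × 0.457 L ÷ 1000 = 5.859 g
calcium chloride dihydrate: 0.717 g/L × 0.457 L = 0.328 g
L-leucine: 0.091% w/v = 0.91 g/L → 0.91 × 0.457 L = 0.416 g
sorbitol: 216 mmol/L × 182.2 g/mol × 0.457 L ÷ 1000 = 17.985 g

monopotassium phosphate 5.859 g; calcium chloride dihydrate 0.328 g; L-leucine 0.416 g; sorbitol 17.985 g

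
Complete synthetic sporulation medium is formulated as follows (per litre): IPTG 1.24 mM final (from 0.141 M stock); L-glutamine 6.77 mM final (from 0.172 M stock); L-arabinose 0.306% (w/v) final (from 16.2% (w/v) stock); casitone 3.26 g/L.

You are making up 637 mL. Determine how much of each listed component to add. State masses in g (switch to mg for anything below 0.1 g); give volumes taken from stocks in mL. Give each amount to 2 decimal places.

IPTG 5.60 mL; L-glutamine 25.07 mL; L-arabinose 12.03 mL; casitone 2.08 g

Scale factor relative to 1 L: 0.637.
IPTG: V = C2·V2/C1 = 1.24 mM × 637 mL ÷ 141 mM = 5.60 mL
L-glutamine: C1V1 = C2V2 → 6.77 mM × 637 mL ÷ 172 mM = 25.07 mL
L-arabinose: C1V1 = C2V2 → 0.306% ÷ 16.2% × 637 mL = 12.03 mL
casitone: 3.26 g/L × 0.637 L = 2.08 g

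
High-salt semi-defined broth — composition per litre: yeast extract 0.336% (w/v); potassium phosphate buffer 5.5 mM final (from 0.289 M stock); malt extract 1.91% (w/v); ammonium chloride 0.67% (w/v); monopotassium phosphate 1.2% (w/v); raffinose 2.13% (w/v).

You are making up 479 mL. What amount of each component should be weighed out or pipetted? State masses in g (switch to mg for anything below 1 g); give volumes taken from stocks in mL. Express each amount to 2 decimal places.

yeast extract 1.61 g; potassium phosphate buffer 9.12 mL; malt extract 9.15 g; ammonium chloride 3.21 g; monopotassium phosphate 5.75 g; raffinose 10.20 g

Target volume = 479 mL = 0.479 L.
yeast extract: 0.336% w/v = 3.36 g/L → 3.36 × 0.479 L = 1.61 g
potassium phosphate buffer: C1V1 = C2V2 → 5.5 mM × 479 mL ÷ 289 mM = 9.12 mL
malt extract: 1.91 g per 100 mL × 479 mL ÷ 100 = 9.15 g
ammonium chloride: 0.67 g per 100 mL × 479 mL ÷ 100 = 3.21 g
monopotassium phosphate: 1.2 g per 100 mL × 479 mL ÷ 100 = 5.75 g
raffinose: 2.13% w/v = 21.3 g/L → 21.3 × 0.479 L = 10.20 g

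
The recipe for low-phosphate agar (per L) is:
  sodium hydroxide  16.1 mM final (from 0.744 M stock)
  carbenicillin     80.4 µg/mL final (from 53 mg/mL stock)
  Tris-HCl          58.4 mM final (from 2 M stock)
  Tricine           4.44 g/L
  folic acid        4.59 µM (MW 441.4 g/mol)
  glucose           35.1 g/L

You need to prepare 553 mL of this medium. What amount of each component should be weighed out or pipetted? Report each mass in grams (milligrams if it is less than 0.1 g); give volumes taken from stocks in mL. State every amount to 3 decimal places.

Working volume: 553 mL = 0.553 L.
sodium hydroxide: V = C2·V2/C1 = 16.1 mM × 553 mL ÷ 744 mM = 11.967 mL
carbenicillin: V = C2·V2/C1 = 80.4 µg/mL × 553 mL ÷ 53000 µg/mL = 0.839 mL
Tris-HCl: V = C2·V2/C1 = 58.4 mM × 553 mL ÷ 2000 mM = 16.148 mL
Tricine: 4.44 g/L × 0.553 L = 2.455 g
folic acid: 4.59 µmol/L × 441.4 g/mol × 0.553 L ÷ 1000 = 1.120 mg
glucose: 35.1 g/L × 0.553 L = 19.410 g

sodium hydroxide 11.967 mL; carbenicillin 0.839 mL; Tris-HCl 16.148 mL; Tricine 2.455 g; folic acid 1.120 mg; glucose 19.410 g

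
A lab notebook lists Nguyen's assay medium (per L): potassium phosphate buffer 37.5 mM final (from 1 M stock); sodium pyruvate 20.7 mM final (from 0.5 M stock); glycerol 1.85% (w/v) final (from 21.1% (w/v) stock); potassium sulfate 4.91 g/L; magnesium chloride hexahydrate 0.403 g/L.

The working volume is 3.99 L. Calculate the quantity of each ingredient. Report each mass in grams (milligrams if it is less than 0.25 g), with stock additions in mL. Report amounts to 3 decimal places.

potassium phosphate buffer 149.625 mL; sodium pyruvate 165.186 mL; glycerol 349.834 mL; potassium sulfate 19.591 g; magnesium chloride hexahydrate 1.608 g

Scale factor relative to 1 L: 3.99.
potassium phosphate buffer: V = C2·V2/C1 = 37.5 mM × 3990 mL ÷ 1000 mM = 149.625 mL
sodium pyruvate: V = C2·V2/C1 = 20.7 mM × 3990 mL ÷ 500 mM = 165.186 mL
glycerol: V = C2·V2/C1 = 1.85% ÷ 21.1% × 3990 mL = 349.834 mL
potassium sulfate: 4.91 g/L × 3.99 L = 19.591 g
magnesium chloride hexahydrate: 0.403 g/L × 3.99 L = 1.608 g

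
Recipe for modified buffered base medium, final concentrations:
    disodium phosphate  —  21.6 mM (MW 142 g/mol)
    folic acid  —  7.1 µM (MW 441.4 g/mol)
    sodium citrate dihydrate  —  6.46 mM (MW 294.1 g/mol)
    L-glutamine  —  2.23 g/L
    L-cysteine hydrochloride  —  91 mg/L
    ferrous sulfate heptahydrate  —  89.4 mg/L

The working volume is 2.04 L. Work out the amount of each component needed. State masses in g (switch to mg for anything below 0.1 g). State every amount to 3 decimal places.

disodium phosphate 6.257 g; folic acid 6.393 mg; sodium citrate dihydrate 3.876 g; L-glutamine 4.549 g; L-cysteine hydrochloride 0.186 g; ferrous sulfate heptahydrate 0.182 g

Working volume: 2.04 L.
disodium phosphate: 21.6 mmol/L × 142 g/mol × 2.04 L ÷ 1000 = 6.257 g
folic acid: 7.1 µmol/L × 441.4 g/mol × 2.04 L ÷ 1000 = 6.393 mg
sodium citrate dihydrate: 6.46 mmol/L × 294.1 g/mol × 2.04 L ÷ 1000 = 3.876 g
L-glutamine: 2.23 g/L × 2.04 L = 4.549 g
L-cysteine hydrochloride: 91 mg/L × 2.04 L = 185.64 mg = 0.186 g
ferrous sulfate heptahydrate: 89.4 mg/L × 2.04 L = 182.376 mg = 0.182 g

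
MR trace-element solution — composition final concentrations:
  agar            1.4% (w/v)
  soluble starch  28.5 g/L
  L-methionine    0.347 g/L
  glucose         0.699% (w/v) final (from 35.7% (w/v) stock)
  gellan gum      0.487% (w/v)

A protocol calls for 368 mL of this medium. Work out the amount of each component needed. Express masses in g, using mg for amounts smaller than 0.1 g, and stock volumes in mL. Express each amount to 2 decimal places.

agar 5.15 g; soluble starch 10.49 g; L-methionine 0.13 g; glucose 7.21 mL; gellan gum 1.79 g

Working volume: 368 mL = 0.368 L.
agar: 1.4 g per 100 mL × 368 mL ÷ 100 = 5.15 g
soluble starch: 28.5 g/L × 0.368 L = 10.49 g
L-methionine: 0.347 g/L × 0.368 L = 0.13 g
glucose: dilute stock: 0.699% ÷ 35.7% × 368 mL = 7.21 mL
gellan gum: 0.487% w/v = 4.87 g/L → 4.87 × 0.368 L = 1.79 g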